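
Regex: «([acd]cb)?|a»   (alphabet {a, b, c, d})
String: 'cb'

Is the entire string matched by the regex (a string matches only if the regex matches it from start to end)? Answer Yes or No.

No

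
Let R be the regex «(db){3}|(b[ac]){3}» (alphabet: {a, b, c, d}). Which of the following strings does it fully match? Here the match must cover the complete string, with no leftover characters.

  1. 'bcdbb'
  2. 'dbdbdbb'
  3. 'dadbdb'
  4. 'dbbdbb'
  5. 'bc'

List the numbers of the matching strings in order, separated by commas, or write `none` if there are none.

none

1. 'bcdbb' → no match
2. 'dbdbdbb' → no match
3. 'dadbdb' → no match
4. 'dbbdbb' → no match
5. 'bc' → no match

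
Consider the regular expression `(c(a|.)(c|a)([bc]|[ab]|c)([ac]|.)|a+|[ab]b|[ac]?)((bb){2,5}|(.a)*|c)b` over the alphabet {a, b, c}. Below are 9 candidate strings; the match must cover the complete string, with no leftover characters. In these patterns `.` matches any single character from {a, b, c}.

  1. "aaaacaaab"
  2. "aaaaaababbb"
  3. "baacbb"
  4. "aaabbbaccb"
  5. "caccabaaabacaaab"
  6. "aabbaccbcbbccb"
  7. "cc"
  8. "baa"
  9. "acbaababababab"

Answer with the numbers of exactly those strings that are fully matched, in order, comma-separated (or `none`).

1 → match
2 → no match
3 → no match
4 → no match
5 → match
6 → no match
7 → no match — must end with "b"
8 → no match — must end with "b"
9 → no match

1, 5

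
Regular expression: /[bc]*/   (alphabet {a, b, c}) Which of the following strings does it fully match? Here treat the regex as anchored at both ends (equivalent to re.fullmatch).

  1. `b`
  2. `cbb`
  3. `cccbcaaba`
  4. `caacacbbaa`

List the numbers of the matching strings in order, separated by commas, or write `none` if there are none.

1, 2

1 → match
2 → match
3 → no match
4 → no match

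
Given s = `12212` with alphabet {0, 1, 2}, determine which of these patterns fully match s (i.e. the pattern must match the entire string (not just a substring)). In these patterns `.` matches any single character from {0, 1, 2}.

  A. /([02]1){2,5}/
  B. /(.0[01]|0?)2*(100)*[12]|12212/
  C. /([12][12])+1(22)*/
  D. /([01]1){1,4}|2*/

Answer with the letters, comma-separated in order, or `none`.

A → no match — must end with `1`
B → match
C → no match
D → no match

B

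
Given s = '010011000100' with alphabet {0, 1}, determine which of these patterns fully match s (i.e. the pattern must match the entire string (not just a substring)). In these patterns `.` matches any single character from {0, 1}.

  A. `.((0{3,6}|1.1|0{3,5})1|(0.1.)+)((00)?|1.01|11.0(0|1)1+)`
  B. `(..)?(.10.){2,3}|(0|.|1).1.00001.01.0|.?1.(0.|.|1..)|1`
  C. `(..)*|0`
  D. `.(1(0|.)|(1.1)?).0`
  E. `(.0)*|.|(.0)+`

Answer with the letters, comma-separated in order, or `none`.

A → no match
B → match
C → match
D → no match
E → no match

B, C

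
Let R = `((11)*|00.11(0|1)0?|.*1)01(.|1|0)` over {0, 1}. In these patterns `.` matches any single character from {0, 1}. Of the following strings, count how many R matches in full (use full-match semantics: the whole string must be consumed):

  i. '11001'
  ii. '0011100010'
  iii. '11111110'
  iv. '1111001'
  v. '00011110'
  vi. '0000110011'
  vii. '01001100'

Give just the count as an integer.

i → no match
ii → match
iii → no match
iv → no match
v → no match
vi → no match
vii → no match
Total matched: 1

1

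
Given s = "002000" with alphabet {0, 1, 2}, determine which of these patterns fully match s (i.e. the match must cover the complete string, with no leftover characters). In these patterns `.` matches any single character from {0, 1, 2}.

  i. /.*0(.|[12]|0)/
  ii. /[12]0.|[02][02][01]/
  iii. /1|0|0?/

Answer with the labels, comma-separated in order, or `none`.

i → match
ii → no match
iii → no match

i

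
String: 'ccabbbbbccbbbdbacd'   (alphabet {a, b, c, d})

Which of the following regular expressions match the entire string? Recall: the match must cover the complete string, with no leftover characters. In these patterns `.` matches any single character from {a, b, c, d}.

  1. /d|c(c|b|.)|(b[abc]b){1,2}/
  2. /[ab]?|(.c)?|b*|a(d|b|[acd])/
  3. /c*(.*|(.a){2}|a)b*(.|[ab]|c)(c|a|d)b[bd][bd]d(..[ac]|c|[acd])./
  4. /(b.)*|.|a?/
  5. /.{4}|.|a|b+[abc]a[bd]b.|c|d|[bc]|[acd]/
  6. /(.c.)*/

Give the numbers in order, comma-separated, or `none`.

3

1 → no match
2 → no match
3 → match
4 → no match
5 → no match
6 → no match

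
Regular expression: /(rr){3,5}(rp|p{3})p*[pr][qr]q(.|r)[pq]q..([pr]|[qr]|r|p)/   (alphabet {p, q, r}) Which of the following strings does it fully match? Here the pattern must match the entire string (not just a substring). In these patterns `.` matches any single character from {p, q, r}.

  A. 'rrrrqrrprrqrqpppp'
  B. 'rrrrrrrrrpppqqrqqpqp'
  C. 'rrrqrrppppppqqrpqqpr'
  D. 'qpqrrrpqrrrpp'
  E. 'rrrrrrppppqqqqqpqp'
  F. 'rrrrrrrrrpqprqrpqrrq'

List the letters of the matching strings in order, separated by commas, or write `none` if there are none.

B, E

A → no match
B → match
C → no match
D → no match — must start with 'rr'
E → match
F → no match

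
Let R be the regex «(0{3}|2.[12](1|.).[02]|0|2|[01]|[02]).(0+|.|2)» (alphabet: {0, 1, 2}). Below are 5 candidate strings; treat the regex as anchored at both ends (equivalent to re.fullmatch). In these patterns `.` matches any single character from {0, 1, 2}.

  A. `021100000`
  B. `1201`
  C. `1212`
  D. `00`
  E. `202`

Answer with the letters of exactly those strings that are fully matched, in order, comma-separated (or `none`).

E

A. `021100000` → no match
B. `1201` → no match
C. `1212` → no match
D. `00` → no match
E. `202` → match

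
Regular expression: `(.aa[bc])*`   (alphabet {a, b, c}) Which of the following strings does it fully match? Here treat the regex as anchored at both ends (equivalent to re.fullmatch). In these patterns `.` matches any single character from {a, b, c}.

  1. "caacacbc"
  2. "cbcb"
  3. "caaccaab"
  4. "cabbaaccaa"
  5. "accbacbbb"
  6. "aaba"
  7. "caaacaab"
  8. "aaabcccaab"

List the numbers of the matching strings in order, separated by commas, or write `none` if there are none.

1 → no match
2 → no match
3 → match
4 → no match
5 → no match
6 → no match
7 → no match
8 → no match

3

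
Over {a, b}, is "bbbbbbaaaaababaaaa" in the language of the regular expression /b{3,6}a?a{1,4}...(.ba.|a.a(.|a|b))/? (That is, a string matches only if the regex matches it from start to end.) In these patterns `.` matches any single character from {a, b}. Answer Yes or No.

Yes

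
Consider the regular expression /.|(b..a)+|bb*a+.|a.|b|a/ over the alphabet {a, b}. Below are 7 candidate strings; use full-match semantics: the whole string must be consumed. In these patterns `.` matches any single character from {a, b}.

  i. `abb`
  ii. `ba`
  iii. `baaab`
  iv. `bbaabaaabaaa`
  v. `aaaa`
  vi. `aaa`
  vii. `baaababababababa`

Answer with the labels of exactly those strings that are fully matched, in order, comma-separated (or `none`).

i → no match
ii → no match
iii → match
iv → match
v → no match
vi → no match
vii → match

iii, iv, vii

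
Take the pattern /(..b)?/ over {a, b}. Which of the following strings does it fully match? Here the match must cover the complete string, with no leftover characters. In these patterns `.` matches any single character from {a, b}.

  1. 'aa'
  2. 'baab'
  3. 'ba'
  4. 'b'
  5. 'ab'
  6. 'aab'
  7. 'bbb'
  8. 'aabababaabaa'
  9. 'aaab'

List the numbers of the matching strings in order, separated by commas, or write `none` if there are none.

1 → no match
2 → no match
3 → no match
4 → no match
5 → no match
6 → match
7 → match
8 → no match
9 → no match

6, 7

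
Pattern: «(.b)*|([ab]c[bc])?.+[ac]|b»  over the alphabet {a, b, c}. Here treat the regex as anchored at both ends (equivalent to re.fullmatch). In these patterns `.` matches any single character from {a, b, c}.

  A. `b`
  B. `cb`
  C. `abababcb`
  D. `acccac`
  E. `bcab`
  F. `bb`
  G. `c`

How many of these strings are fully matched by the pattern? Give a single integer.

5

A. `b` → match
B. `cb` → match
C. `abababcb` → match
D. `acccac` → match
E. `bcab` → no match
F. `bb` → match
G. `c` → no match
Total matched: 5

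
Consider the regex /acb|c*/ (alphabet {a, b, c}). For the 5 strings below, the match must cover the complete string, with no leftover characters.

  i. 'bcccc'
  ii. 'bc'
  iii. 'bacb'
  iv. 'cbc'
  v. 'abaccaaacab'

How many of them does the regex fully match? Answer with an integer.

0

i → no match
ii → no match
iii → no match
iv → no match
v → no match
Total matched: 0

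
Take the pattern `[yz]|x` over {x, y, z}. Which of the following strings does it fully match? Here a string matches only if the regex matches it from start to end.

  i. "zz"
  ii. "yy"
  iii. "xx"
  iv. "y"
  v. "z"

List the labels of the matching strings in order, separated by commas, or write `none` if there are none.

i → no match
ii → no match
iii → no match
iv → match
v → match

iv, v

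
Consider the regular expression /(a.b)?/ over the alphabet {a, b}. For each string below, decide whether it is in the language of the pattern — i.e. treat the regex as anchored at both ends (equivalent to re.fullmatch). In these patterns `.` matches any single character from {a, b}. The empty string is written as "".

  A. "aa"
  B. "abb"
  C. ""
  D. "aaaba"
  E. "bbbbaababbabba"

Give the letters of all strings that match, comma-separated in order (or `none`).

A → no match
B → match
C → match
D → no match
E → no match

B, C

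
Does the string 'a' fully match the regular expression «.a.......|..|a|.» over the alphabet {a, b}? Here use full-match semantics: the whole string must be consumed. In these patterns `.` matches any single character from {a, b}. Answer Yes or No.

Yes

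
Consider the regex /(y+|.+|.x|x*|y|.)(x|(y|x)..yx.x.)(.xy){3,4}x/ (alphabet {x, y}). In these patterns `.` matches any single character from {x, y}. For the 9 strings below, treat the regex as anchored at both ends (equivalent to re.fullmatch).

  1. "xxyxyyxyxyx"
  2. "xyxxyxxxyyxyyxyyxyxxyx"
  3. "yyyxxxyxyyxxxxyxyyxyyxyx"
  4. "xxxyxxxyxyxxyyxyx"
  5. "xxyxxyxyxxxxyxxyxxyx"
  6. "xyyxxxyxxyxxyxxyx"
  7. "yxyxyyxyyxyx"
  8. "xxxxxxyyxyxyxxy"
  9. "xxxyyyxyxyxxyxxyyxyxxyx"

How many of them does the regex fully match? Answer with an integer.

7

1 → no match
2 → match
3 → match
4 → match
5 → match
6 → match
7 → match
8 → no match — must end with "xyx"
9 → match
Total matched: 7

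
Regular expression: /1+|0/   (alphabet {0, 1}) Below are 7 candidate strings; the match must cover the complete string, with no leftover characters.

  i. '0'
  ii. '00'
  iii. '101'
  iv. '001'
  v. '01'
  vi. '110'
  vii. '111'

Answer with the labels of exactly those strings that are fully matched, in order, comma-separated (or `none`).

i, vii

i → match
ii → no match
iii → no match
iv → no match
v → no match
vi → no match
vii → match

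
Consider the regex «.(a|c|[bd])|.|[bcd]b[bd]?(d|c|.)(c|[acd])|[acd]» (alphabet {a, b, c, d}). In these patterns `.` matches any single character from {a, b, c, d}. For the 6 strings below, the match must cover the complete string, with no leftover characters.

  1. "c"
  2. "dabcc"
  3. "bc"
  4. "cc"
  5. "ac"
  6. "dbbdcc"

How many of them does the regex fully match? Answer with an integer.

4

1 → match
2 → no match
3 → match
4 → match
5 → match
6 → no match
Total matched: 4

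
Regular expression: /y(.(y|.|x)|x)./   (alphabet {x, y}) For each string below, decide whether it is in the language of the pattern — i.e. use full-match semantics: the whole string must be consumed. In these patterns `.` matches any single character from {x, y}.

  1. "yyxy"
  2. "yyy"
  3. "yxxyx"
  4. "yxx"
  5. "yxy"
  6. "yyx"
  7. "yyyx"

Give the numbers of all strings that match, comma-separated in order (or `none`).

1. "yyxy" → match
2. "yyy" → no match
3. "yxxyx" → no match
4. "yxx" → match
5. "yxy" → match
6. "yyx" → no match
7. "yyyx" → match

1, 4, 5, 7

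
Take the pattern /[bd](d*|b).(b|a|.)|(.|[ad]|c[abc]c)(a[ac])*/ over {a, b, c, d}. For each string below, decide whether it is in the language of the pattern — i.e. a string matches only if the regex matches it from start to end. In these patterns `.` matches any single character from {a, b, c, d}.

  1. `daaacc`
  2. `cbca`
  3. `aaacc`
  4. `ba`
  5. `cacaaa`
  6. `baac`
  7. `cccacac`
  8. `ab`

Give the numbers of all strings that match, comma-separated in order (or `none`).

1 → no match
2 → no match
3 → no match
4 → no match
5 → no match
6 → no match
7 → match
8 → no match

7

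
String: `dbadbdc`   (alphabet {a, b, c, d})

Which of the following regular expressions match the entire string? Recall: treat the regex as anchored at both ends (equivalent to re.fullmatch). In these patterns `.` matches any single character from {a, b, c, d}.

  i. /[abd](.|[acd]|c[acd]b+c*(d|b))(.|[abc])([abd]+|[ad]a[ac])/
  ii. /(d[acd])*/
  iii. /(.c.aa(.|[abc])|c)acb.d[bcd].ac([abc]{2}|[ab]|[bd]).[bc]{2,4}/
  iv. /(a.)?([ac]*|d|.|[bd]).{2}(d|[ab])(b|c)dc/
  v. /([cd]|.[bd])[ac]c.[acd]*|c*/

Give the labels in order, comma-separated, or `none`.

iv

i → no match
ii → no match
iii → no match
iv → match
v → no match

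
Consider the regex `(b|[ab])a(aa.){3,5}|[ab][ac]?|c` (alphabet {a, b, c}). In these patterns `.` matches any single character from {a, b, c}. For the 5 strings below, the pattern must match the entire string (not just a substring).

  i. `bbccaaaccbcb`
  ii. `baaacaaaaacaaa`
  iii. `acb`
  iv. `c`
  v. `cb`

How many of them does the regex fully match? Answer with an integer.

2

i → no match
ii → match
iii → no match
iv → match
v → no match
Total matched: 2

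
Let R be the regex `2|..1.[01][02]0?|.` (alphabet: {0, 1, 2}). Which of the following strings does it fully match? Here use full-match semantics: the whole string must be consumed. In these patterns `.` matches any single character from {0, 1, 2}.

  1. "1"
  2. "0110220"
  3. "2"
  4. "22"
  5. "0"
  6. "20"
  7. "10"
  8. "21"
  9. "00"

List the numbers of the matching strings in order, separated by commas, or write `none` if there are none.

1. "1" → match
2. "0110220" → no match
3. "2" → match
4. "22" → no match
5. "0" → match
6. "20" → no match
7. "10" → no match
8. "21" → no match
9. "00" → no match

1, 3, 5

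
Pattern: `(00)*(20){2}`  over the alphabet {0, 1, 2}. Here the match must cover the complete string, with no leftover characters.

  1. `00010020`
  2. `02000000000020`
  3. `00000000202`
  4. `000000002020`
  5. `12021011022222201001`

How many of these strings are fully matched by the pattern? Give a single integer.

1

1. `00010020` → no match
2 → no match
3. `00000000202` → no match — must end with `20`
4. `000000002020` → match
5 → no match — must end with `20`
Total matched: 1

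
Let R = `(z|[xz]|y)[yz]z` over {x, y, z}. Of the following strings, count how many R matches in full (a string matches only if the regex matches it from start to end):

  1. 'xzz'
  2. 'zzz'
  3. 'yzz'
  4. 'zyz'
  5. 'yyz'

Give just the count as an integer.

1 → match
2 → match
3 → match
4 → match
5 → match
Total matched: 5

5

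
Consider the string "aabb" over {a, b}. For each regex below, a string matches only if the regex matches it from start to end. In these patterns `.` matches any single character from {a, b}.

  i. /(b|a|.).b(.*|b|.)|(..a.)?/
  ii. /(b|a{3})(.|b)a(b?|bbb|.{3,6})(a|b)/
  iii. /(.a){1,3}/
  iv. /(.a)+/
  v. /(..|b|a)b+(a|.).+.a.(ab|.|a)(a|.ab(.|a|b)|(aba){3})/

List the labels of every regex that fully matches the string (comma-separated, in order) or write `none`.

i → match
ii → no match
iii → no match — must end with "a"
iv → no match — must end with "a"
v → no match

i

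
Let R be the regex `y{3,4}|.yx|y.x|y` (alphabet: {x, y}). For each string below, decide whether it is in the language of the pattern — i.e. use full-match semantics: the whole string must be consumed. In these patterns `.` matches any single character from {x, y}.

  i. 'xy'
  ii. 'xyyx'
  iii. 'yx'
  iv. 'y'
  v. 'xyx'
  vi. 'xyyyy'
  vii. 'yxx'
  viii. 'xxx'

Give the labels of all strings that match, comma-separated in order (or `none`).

i. 'xy' → no match
ii. 'xyyx' → no match
iii. 'yx' → no match
iv. 'y' → match
v. 'xyx' → match
vi. 'xyyyy' → no match
vii. 'yxx' → match
viii. 'xxx' → no match

iv, v, vii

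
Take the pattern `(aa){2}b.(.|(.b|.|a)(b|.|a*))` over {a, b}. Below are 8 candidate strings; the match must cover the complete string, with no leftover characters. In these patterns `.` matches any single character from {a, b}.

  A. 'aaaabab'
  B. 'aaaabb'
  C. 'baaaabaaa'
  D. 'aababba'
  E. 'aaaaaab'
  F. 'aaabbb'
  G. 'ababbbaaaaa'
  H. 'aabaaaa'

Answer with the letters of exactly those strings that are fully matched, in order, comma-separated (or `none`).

A → match
B → no match
C → no match — must start with 'aa'
D → no match
E → no match
F → no match
G → no match — must start with 'aa'
H → no match

A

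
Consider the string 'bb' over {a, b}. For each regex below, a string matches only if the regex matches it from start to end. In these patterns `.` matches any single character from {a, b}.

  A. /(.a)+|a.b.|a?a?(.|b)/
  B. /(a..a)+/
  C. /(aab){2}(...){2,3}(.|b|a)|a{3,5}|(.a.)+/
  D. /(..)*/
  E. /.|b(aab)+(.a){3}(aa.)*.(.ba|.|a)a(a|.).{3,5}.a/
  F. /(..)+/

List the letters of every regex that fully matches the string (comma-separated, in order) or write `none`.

A → no match
B → no match — must start with 'a'
C → no match
D → match
E → no match
F → match

D, F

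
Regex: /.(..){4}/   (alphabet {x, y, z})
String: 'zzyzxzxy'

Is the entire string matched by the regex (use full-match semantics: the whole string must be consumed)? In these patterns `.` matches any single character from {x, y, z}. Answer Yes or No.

No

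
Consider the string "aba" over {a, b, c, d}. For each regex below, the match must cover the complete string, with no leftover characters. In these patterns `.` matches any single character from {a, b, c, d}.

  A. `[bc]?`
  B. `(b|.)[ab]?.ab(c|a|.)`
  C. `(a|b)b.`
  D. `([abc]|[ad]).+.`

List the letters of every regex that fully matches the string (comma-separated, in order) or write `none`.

A → no match
B → no match
C → match
D → match

C, D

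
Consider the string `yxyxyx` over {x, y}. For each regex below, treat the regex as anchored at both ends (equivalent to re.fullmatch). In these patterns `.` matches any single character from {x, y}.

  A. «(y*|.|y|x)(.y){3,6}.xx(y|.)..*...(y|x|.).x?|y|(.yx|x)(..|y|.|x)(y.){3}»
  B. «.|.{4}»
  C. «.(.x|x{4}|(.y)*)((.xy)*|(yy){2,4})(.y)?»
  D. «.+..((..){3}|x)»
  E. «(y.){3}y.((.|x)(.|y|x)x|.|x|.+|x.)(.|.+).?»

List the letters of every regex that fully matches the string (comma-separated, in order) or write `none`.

A → no match
B → no match
C → no match
D → match
E → no match

D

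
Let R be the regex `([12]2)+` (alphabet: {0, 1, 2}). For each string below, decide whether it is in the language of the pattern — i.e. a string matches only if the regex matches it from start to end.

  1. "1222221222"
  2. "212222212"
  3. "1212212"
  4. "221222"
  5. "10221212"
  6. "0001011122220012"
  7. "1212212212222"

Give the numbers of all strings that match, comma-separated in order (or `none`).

1 → match
2 → no match
3 → no match
4 → match
5 → no match
6 → no match
7 → no match

1, 4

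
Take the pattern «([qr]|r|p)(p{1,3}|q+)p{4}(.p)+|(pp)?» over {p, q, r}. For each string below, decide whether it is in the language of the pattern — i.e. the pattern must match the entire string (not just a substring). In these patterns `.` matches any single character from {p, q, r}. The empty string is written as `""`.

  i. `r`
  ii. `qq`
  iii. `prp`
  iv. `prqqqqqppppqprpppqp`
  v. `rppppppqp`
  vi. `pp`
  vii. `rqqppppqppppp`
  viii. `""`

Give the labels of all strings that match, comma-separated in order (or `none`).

i → no match
ii → no match
iii → no match
iv → no match
v → match
vi → match
vii → match
viii → match

v, vi, vii, viii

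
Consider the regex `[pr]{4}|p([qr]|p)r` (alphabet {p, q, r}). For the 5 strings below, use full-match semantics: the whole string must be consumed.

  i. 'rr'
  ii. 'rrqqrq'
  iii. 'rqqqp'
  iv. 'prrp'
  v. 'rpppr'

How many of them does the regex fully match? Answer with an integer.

1

i → no match
ii → no match
iii → no match
iv → match
v → no match
Total matched: 1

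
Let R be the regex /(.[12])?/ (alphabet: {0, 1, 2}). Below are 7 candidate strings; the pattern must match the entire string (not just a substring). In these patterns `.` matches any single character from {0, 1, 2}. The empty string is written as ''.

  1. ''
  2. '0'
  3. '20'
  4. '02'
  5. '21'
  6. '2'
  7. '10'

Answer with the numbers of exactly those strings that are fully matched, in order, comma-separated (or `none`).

1, 4, 5

1 → match
2 → no match
3 → no match
4 → match
5 → match
6 → no match
7 → no match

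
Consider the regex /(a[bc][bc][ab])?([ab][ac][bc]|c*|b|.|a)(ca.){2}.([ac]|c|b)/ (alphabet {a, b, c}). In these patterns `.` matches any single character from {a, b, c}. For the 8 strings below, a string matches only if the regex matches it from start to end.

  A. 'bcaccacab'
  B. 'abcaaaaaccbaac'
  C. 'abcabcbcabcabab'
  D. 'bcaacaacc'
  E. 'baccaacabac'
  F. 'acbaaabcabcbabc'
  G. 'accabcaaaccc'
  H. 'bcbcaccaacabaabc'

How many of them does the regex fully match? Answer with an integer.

4

A. 'bcaccacab' → match
B → no match
C → match
D. 'bcaacaacc' → match
E. 'baccaacabac' → match
F → no match
G. 'accabcaaaccc' → no match
H → no match
Total matched: 4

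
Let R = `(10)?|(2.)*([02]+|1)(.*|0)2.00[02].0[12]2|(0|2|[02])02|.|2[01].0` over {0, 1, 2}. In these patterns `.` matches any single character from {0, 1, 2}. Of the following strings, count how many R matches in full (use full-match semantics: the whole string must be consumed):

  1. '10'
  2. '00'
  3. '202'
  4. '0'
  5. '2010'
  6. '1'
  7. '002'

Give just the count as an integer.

6

1 → match
2 → no match
3 → match
4 → match
5 → match
6 → match
7 → match
Total matched: 6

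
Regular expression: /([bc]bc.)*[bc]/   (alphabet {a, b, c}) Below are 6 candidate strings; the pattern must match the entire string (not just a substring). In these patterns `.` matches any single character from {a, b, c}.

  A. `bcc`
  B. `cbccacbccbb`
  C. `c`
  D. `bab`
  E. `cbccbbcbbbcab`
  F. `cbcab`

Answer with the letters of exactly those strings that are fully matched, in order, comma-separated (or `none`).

A → no match
B → no match
C → match
D → no match
E → match
F → match

C, E, F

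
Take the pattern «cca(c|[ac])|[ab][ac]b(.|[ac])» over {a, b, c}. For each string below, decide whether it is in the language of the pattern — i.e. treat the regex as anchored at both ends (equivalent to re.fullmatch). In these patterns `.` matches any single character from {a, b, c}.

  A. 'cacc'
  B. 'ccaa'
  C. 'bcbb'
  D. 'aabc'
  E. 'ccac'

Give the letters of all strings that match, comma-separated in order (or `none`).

A. 'cacc' → no match
B. 'ccaa' → match
C. 'bcbb' → match
D. 'aabc' → match
E. 'ccac' → match

B, C, D, E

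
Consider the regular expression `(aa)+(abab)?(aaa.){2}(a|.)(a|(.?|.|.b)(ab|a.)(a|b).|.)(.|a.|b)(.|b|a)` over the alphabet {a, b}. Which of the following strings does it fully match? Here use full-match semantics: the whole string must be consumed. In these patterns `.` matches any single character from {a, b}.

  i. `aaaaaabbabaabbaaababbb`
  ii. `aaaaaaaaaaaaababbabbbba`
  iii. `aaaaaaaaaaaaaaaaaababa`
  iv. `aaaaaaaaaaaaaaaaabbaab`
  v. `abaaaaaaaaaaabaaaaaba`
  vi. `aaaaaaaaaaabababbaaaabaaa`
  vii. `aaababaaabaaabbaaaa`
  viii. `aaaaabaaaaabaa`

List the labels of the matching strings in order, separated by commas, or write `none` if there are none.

i → no match
ii → match
iii → match
iv → match
v → no match — must start with `aa`
vi → no match
vii → match
viii → match

ii, iii, iv, vii, viii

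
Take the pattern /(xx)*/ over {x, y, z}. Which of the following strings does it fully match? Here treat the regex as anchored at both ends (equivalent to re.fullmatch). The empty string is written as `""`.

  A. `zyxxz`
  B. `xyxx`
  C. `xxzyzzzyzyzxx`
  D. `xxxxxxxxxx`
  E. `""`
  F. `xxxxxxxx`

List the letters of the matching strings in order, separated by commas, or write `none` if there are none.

A. `zyxxz` → no match
B. `xyxx` → no match
C → no match
D. `xxxxxxxxxx` → match
E. `""` → match
F. `xxxxxxxx` → match

D, E, F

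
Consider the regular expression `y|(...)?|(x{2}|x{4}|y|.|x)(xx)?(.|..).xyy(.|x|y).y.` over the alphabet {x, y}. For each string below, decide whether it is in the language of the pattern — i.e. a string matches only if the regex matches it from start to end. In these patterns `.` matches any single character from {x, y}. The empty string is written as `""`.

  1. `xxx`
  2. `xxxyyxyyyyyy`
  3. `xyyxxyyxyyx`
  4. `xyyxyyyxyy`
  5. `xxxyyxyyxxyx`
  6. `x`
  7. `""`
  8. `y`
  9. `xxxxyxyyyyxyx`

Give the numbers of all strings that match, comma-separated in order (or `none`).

1, 2, 3, 4, 5, 7, 8

1 → match
2 → match
3 → match
4 → match
5 → match
6 → no match
7 → match
8 → match
9 → no match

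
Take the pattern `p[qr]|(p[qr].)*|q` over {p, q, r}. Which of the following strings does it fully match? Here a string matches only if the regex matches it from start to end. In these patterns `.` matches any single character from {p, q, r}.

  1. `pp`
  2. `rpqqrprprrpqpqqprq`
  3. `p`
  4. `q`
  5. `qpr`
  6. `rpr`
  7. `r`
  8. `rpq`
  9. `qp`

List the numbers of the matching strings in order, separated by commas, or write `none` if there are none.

1 → no match
2 → no match
3 → no match
4 → match
5 → no match
6 → no match
7 → no match
8 → no match
9 → no match

4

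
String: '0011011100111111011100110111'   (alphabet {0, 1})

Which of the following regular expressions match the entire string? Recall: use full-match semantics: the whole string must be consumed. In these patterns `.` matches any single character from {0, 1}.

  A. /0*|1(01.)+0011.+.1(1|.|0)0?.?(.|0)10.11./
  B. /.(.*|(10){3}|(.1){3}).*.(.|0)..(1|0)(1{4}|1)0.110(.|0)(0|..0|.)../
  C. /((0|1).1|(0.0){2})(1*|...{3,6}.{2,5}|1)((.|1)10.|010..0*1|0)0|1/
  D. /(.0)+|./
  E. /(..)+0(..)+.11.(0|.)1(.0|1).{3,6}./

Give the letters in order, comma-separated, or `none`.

A → no match
B → no match
C → no match
D → no match
E → match

E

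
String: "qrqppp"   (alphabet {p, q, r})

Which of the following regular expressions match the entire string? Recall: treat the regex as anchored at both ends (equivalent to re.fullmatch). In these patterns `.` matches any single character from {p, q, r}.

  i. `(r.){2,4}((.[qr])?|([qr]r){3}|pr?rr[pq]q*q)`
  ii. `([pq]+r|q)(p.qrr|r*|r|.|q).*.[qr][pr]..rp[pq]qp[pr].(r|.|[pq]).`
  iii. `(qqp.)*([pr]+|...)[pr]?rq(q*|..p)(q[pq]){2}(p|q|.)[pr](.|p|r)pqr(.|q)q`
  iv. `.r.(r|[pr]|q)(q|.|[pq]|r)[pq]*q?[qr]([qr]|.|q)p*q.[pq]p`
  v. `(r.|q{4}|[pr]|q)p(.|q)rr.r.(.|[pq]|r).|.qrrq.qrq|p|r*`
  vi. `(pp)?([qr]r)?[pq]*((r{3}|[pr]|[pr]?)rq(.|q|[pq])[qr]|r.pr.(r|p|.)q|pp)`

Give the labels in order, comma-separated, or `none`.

i → no match — must start with "r"
ii → no match
iii → no match — must end with "q"
iv → no match
v → no match
vi → match

vi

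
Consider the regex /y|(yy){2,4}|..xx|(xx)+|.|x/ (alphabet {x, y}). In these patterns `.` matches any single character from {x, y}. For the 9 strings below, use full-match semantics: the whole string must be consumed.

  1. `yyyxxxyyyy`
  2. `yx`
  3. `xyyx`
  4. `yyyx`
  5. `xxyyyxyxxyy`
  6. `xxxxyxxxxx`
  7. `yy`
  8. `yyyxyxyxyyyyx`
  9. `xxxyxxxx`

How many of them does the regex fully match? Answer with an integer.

1 → no match
2 → no match
3 → no match
4 → no match
5 → no match
6 → no match
7 → no match
8 → no match
9 → no match
Total matched: 0

0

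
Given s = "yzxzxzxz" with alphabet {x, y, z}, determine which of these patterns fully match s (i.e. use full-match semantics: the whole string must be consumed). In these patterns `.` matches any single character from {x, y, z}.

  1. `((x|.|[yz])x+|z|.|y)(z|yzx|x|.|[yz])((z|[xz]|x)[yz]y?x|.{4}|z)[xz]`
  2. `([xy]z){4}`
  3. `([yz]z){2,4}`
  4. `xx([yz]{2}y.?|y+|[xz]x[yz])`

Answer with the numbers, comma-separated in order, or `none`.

1 → no match
2 → match
3 → no match
4 → no match — must start with "xx"

2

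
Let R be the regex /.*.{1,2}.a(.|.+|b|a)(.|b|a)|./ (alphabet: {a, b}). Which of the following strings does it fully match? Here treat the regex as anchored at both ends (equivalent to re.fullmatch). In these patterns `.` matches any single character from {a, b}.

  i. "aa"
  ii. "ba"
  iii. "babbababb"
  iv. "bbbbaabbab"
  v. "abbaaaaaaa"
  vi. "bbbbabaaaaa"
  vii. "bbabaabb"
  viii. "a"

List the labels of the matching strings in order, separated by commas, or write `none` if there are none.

i → no match
ii → no match
iii → match
iv → match
v → match
vi → match
vii → match
viii → match

iii, iv, v, vi, vii, viii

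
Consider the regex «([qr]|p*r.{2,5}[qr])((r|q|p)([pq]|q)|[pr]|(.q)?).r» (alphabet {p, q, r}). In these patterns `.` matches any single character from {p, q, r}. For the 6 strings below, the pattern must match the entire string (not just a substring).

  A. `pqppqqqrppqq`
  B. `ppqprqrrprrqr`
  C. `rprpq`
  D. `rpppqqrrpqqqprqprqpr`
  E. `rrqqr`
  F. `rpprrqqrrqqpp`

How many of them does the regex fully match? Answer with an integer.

1

A → no match — must end with `r`
B → no match
C → no match — must end with `r`
D → no match
E → match
F → no match — must end with `r`
Total matched: 1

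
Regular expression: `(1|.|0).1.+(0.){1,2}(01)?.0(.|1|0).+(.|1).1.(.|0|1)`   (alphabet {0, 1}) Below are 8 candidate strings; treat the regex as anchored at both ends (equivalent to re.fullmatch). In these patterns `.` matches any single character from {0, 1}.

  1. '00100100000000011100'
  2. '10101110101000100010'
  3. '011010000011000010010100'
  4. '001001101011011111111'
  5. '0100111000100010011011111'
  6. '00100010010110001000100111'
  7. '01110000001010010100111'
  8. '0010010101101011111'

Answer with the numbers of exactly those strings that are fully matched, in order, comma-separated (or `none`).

1 → match
2 → no match
3 → match
4 → match
5 → no match
6 → match
7 → match
8 → match

1, 3, 4, 6, 7, 8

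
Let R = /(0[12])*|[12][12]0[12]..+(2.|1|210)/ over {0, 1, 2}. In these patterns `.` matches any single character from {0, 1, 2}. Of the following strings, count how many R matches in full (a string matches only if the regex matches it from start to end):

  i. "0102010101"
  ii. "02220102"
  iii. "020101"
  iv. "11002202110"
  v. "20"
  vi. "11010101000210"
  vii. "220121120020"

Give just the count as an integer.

i → match
ii → no match
iii → match
iv → no match
v → no match
vi → match
vii → match
Total matched: 4

4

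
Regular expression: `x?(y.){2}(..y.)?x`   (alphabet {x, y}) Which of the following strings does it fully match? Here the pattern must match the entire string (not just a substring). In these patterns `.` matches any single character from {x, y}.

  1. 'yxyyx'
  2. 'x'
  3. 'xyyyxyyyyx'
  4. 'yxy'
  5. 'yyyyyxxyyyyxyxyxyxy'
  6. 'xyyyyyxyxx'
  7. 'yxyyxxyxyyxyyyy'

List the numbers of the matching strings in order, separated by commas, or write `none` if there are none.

1 → match
2 → no match
3 → match
4 → no match — must end with 'x'
5 → no match — must end with 'x'
6 → match
7 → no match — must end with 'x'

1, 3, 6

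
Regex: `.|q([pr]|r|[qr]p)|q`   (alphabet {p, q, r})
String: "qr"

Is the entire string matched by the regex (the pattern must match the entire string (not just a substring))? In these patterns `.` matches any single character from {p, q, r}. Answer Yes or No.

Yes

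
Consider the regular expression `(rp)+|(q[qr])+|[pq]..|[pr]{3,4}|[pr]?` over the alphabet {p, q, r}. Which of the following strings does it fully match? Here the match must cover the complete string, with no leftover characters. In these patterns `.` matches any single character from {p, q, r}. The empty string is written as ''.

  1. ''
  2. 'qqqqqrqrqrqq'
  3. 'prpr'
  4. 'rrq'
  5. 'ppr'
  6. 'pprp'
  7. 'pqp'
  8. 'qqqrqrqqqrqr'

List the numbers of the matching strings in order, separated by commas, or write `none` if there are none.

1, 2, 3, 5, 6, 7, 8

1 → match
2 → match
3 → match
4 → no match
5 → match
6 → match
7 → match
8 → match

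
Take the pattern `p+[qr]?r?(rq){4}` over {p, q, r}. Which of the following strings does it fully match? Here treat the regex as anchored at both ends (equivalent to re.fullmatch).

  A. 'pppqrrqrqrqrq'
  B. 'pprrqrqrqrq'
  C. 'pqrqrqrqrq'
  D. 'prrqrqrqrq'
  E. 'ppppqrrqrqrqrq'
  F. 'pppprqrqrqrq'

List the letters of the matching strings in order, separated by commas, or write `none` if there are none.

A → match
B → match
C → match
D → match
E → match
F → match

A, B, C, D, E, F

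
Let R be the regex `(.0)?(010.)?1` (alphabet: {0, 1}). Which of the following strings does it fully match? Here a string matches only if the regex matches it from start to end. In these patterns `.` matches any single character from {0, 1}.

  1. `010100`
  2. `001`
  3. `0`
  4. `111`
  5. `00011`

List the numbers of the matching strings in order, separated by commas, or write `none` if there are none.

1. `010100` → no match — must end with `1`
2. `001` → match
3. `0` → no match — must end with `1`
4. `111` → no match
5. `00011` → no match

2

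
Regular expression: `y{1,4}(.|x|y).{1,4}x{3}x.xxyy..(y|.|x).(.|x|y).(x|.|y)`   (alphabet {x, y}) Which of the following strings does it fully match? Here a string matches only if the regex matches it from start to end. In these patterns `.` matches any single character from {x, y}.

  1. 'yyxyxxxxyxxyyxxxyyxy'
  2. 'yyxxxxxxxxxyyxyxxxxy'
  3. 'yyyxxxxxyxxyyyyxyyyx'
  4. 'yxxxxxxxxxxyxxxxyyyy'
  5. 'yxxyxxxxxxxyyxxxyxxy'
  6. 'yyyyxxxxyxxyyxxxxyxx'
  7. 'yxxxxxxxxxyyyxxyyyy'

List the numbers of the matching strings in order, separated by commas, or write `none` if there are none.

1, 2, 3, 5, 6, 7

1 → match
2 → match
3 → match
4 → no match
5 → match
6 → match
7 → match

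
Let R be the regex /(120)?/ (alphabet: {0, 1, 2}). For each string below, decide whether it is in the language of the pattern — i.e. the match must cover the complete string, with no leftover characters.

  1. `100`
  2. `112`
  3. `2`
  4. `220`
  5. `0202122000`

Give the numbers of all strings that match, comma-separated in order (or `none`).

1 → no match
2 → no match
3 → no match
4 → no match
5 → no match

none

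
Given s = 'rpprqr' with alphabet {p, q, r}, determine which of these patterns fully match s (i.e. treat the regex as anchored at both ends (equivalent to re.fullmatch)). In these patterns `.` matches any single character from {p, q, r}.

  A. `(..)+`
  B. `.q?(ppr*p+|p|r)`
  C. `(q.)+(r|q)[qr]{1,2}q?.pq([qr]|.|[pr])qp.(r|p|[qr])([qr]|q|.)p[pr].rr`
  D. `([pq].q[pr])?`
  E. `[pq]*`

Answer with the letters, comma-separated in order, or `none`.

A

A → match
B → no match
C → no match — must start with 'q'
D → no match
E → no match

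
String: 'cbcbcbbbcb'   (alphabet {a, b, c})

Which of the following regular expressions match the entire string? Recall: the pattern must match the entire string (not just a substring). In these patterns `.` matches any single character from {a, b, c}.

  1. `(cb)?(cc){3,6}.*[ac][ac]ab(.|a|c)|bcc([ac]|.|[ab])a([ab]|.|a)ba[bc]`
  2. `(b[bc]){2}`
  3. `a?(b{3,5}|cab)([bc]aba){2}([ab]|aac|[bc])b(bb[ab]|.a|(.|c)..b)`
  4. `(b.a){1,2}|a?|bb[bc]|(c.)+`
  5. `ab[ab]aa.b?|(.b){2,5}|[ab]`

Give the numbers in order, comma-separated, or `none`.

5

1 → no match
2 → no match — must start with 'b'
3 → no match
4 → no match
5 → match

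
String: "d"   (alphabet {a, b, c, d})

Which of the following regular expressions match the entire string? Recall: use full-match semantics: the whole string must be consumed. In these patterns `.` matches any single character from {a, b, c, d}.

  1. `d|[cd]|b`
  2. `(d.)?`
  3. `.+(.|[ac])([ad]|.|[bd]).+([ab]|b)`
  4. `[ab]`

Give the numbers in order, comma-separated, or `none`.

1

1 → match
2 → no match
3 → no match
4 → no match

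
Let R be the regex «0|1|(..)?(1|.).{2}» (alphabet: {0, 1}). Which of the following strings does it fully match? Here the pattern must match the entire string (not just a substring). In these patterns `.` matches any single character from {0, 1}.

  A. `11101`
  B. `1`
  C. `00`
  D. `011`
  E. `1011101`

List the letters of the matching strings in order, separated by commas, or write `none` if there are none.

A, B, D

A → match
B → match
C → no match
D → match
E → no match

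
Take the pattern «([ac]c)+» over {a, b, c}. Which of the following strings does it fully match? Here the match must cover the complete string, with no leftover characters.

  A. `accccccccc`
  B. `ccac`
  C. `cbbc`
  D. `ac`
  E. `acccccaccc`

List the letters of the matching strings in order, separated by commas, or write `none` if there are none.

A. `accccccccc` → match
B. `ccac` → match
C. `cbbc` → no match
D. `ac` → match
E. `acccccaccc` → match

A, B, D, E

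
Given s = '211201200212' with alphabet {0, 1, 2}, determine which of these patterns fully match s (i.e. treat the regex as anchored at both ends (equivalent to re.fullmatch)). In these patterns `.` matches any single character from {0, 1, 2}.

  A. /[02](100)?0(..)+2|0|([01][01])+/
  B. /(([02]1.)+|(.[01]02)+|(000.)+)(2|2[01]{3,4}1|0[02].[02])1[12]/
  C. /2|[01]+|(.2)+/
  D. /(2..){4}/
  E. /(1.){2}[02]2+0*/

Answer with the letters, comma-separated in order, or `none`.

A → no match
B → no match
C → no match
D → match
E → no match — must start with '1'

D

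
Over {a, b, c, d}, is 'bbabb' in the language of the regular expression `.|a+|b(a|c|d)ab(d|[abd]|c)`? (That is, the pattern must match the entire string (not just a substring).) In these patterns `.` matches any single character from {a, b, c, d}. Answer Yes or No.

No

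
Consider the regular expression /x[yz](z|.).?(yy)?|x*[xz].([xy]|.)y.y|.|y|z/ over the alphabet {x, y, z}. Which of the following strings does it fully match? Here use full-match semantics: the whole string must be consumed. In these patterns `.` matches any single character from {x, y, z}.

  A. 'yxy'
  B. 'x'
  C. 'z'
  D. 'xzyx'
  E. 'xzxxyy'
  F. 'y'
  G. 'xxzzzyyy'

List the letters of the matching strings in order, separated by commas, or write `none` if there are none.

A → no match
B → match
C → match
D → match
E → match
F → match
G → match

B, C, D, E, F, G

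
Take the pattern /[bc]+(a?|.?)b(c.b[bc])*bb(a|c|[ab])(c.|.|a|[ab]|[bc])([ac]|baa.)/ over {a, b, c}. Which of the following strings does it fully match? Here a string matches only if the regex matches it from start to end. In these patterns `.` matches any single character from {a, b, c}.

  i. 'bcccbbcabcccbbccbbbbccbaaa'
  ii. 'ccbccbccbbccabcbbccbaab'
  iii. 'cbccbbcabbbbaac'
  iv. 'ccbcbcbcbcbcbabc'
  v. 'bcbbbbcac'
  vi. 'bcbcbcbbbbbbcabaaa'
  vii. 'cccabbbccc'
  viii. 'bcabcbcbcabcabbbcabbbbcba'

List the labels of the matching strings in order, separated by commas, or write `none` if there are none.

i → match
ii → match
iii → match
iv → no match
v. 'bcbbbbcac' → match
vi → match
vii. 'cccabbbccc' → match
viii → no match

i, ii, iii, v, vi, vii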